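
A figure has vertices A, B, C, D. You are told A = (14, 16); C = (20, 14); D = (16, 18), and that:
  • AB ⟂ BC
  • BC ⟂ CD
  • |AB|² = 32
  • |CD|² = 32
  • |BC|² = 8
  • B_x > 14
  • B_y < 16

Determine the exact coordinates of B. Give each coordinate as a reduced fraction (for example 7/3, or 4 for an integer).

1. B_x = 18  [[BC ⟂ CD ⇒ 4x-4y-24=0] ∩ [|B−(14, 16)|²=32]]
2. B_y = 12  [[BC ⟂ CD ⇒ 4x-4y-24=0] ∩ [|B−(14, 16)|²=32]]
   so B = (18, 12)

B = (18, 12)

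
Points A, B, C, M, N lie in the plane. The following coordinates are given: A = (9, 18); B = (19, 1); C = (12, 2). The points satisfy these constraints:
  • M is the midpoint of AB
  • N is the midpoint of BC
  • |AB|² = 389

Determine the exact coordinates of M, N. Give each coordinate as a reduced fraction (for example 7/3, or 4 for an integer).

1. M_x = 14  [2·M = A+B = (9, 18)+(19, 1)]
2. M_y = 19/2  [2·M = A+B = (9, 18)+(19, 1)]
   so M = (14, 19/2)
3. N_x = 31/2  [2·N = B+C = (19, 1)+(12, 2)]
4. N_y = 3/2  [2·N = B+C = (19, 1)+(12, 2)]
   so N = (31/2, 3/2)

M = (14, 19/2)
N = (31/2, 3/2)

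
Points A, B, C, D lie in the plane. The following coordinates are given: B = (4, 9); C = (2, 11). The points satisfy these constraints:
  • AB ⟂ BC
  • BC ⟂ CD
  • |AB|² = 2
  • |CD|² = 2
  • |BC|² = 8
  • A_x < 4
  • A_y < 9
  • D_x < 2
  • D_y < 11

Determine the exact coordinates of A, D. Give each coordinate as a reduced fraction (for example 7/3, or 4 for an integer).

A = (3, 8)
D = (1, 10)

1. A_x = 3  [[AB ⟂ BC ⇒ 2x-2y+10=0] ∩ [|A−(4, 9)|²=2]]
2. A_y = 8  [[AB ⟂ BC ⇒ 2x-2y+10=0] ∩ [|A−(4, 9)|²=2]]
   so A = (3, 8)
3. D_x = 1  [[BC ⟂ CD ⇒ -2x+2y-18=0] ∩ [|D−(2, 11)|²=2]]
4. D_y = 10  [[BC ⟂ CD ⇒ -2x+2y-18=0] ∩ [|D−(2, 11)|²=2]]
   so D = (1, 10)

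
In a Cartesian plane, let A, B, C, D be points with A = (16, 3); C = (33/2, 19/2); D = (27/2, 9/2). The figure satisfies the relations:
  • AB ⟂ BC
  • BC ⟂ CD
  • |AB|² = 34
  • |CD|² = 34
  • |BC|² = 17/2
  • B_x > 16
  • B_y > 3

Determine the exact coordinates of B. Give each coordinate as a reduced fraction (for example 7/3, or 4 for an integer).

1. B_x = 19  [[BC ⟂ CD ⇒ 3x+5y-97=0] ∩ [|B−(16, 3)|²=34]]
2. B_y = 8  [[BC ⟂ CD ⇒ 3x+5y-97=0] ∩ [|B−(16, 3)|²=34]]
   so B = (19, 8)

B = (19, 8)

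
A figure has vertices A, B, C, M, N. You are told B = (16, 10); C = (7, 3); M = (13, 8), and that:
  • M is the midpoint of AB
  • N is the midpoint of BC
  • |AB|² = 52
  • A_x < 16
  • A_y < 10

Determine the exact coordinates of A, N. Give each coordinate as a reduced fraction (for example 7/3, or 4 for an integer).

1. A_x = 10  [A = 2·M−B = 2·(13, 8)−(16, 10)]
2. A_y = 6  [A = 2·M−B = 2·(13, 8)−(16, 10)]
   so A = (10, 6)
3. N_x = 23/2  [2·N = B+C = (16, 10)+(7, 3)]
4. N_y = 13/2  [2·N = B+C = (16, 10)+(7, 3)]
   so N = (23/2, 13/2)

A = (10, 6)
N = (23/2, 13/2)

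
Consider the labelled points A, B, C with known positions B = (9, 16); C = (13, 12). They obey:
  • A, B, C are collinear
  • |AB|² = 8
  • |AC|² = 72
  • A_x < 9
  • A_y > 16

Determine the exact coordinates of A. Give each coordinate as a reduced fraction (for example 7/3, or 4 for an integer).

A = (7, 18)

1. A_x = 7  [[A, B, C are collinear ⇒ 4x+4y-100=0] ∩ [|A−(9, 16)|²=8]]
2. A_y = 18  [[A, B, C are collinear ⇒ 4x+4y-100=0] ∩ [|A−(9, 16)|²=8]]
   so A = (7, 18)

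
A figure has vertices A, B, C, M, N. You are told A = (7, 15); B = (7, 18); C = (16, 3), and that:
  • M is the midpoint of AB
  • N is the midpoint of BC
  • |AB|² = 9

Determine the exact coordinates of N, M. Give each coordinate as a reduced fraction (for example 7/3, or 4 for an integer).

1. M_x = 7  [2·M = A+B = (7, 15)+(7, 18)]
2. M_y = 33/2  [2·M = A+B = (7, 15)+(7, 18)]
   so M = (7, 33/2)
3. N_x = 23/2  [2·N = B+C = (7, 18)+(16, 3)]
4. N_y = 21/2  [2·N = B+C = (7, 18)+(16, 3)]
   so N = (23/2, 21/2)

N = (23/2, 21/2)
M = (7, 33/2)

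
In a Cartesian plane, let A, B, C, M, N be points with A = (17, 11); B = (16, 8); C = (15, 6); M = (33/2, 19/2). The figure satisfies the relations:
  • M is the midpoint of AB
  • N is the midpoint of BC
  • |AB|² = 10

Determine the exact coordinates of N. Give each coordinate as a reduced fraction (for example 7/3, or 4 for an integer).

N = (31/2, 7)

1. N_x = 31/2  [2·N = B+C = (16, 8)+(15, 6)]
2. N_y = 7  [2·N = B+C = (16, 8)+(15, 6)]
   so N = (31/2, 7)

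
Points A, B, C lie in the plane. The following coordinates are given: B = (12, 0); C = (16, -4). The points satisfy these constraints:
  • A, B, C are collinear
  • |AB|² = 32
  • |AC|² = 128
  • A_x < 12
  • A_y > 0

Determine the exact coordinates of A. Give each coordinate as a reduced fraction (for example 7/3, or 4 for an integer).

1. A_x = 8  [[A, B, C are collinear ⇒ 4x+4y-48=0] ∩ [|A−(12, 0)|²=32]]
2. A_y = 4  [[A, B, C are collinear ⇒ 4x+4y-48=0] ∩ [|A−(12, 0)|²=32]]
   so A = (8, 4)

A = (8, 4)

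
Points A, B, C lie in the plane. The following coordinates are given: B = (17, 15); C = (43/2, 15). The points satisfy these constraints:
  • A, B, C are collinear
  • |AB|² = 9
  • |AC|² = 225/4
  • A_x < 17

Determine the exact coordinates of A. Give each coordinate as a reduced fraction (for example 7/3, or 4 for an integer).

1. A_x = 14  [[A, B, C are collinear ⇒ 9/2y-135/2=0] ∩ [|A−(17, 15)|²=9]]
2. A_y = 15  [[A, B, C are collinear ⇒ 9/2y-135/2=0] ∩ [|A−(17, 15)|²=9]]
   so A = (14, 15)

A = (14, 15)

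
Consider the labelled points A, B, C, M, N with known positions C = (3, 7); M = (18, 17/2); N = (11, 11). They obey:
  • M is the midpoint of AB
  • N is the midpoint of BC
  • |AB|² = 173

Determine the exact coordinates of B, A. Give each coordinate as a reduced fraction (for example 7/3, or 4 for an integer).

1. B_x = 19  [B = 2·N−C = 2·(11, 11)−(3, 7)]
2. B_y = 15  [B = 2·N−C = 2·(11, 11)−(3, 7)]
   so B = (19, 15)
3. A_x = 17  [A = 2·M−B = 2·(18, 17/2)−(19, 15)]
4. A_y = 2  [A = 2·M−B = 2·(18, 17/2)−(19, 15)]
   so A = (17, 2)

B = (19, 15)
A = (17, 2)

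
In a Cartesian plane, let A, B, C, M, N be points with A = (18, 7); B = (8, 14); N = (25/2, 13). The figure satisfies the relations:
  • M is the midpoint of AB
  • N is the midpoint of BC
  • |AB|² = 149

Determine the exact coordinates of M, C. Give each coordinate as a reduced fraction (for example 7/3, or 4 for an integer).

1. M_x = 13  [2·M = A+B = (18, 7)+(8, 14)]
2. M_y = 21/2  [2·M = A+B = (18, 7)+(8, 14)]
   so M = (13, 21/2)
3. C_x = 17  [C = 2·N−B = 2·(25/2, 13)−(8, 14)]
4. C_y = 12  [C = 2·N−B = 2·(25/2, 13)−(8, 14)]
   so C = (17, 12)

M = (13, 21/2)
C = (17, 12)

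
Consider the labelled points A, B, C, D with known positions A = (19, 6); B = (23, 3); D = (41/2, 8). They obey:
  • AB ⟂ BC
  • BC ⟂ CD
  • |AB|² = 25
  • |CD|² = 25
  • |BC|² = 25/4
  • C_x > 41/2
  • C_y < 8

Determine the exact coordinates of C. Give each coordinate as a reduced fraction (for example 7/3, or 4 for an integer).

C = (49/2, 5)

1. C_x = 49/2  [[AB ⟂ BC ⇒ 4x-3y-83=0] ∩ [|C−(41/2, 8)|²=25]]
2. C_y = 5  [[AB ⟂ BC ⇒ 4x-3y-83=0] ∩ [|C−(41/2, 8)|²=25]]
   so C = (49/2, 5)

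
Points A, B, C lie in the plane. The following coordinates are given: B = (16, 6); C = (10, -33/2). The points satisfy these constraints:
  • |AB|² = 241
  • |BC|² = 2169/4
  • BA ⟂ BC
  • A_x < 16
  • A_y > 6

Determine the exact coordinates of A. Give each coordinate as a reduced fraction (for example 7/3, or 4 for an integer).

A = (1, 10)

1. A_x = 1  [[BA ⟂ BC ⇒ -6x-45/2y+231=0] ∩ [|A−(16, 6)|²=241]]
2. A_y = 10  [[BA ⟂ BC ⇒ -6x-45/2y+231=0] ∩ [|A−(16, 6)|²=241]]
   so A = (1, 10)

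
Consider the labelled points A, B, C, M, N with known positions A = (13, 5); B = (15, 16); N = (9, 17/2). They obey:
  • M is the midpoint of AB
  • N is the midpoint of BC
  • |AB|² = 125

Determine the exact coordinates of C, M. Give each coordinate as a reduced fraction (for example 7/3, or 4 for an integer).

1. M_x = 14  [2·M = A+B = (13, 5)+(15, 16)]
2. M_y = 21/2  [2·M = A+B = (13, 5)+(15, 16)]
   so M = (14, 21/2)
3. C_x = 3  [C = 2·N−B = 2·(9, 17/2)−(15, 16)]
4. C_y = 1  [C = 2·N−B = 2·(9, 17/2)−(15, 16)]
   so C = (3, 1)

C = (3, 1)
M = (14, 21/2)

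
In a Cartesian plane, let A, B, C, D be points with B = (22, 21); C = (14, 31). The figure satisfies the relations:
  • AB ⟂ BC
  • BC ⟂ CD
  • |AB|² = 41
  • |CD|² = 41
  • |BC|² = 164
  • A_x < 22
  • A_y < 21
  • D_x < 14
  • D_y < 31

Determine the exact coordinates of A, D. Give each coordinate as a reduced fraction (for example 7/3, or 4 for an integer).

A = (17, 17)
D = (9, 27)

1. A_x = 17  [[AB ⟂ BC ⇒ 8x-10y+34=0] ∩ [|A−(22, 21)|²=41]]
2. A_y = 17  [[AB ⟂ BC ⇒ 8x-10y+34=0] ∩ [|A−(22, 21)|²=41]]
   so A = (17, 17)
3. D_x = 9  [[BC ⟂ CD ⇒ -8x+10y-198=0] ∩ [|D−(14, 31)|²=41]]
4. D_y = 27  [[BC ⟂ CD ⇒ -8x+10y-198=0] ∩ [|D−(14, 31)|²=41]]
   so D = (9, 27)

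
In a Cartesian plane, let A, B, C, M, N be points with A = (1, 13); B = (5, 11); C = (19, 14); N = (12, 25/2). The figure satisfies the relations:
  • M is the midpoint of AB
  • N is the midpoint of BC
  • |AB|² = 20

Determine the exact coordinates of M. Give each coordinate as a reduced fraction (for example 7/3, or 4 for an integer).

1. M_x = 3  [2·M = A+B = (1, 13)+(5, 11)]
2. M_y = 12  [2·M = A+B = (1, 13)+(5, 11)]
   so M = (3, 12)

M = (3, 12)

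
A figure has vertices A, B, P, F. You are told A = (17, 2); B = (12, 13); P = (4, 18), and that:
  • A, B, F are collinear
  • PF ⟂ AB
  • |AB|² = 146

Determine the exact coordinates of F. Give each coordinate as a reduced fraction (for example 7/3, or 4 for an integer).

1. F_x = 1277/146  [[A, B, F are collinear ⇒ -11x-5y+197=0] ∩ [PF ⟂ AB ⇒ -5x+11y-178=0]]
2. F_y = 2943/146  [[A, B, F are collinear ⇒ -11x-5y+197=0] ∩ [PF ⟂ AB ⇒ -5x+11y-178=0]]
   so F = (1277/146, 2943/146)

F = (1277/146, 2943/146)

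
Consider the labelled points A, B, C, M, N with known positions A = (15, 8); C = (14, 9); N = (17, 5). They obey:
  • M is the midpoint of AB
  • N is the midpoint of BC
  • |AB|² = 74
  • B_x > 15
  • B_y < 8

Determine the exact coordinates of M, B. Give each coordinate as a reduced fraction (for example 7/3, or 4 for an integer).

M = (35/2, 9/2)
B = (20, 1)

1. B_x = 20  [B = 2·N−C = 2·(17, 5)−(14, 9)]
2. B_y = 1  [B = 2·N−C = 2·(17, 5)−(14, 9)]
   so B = (20, 1)
3. M_x = 35/2  [2·M = A+B = (15, 8)+(20, 1)]
4. M_y = 9/2  [2·M = A+B = (15, 8)+(20, 1)]
   so M = (35/2, 9/2)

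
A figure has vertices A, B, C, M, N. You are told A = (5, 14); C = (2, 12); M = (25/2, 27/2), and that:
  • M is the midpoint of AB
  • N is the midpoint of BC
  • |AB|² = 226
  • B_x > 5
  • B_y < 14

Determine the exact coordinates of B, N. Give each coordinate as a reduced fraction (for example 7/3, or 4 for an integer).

1. B_x = 20  [B = 2·M−A = 2·(25/2, 27/2)−(5, 14)]
2. B_y = 13  [B = 2·M−A = 2·(25/2, 27/2)−(5, 14)]
   so B = (20, 13)
3. N_x = 11  [2·N = B+C = (20, 13)+(2, 12)]
4. N_y = 25/2  [2·N = B+C = (20, 13)+(2, 12)]
   so N = (11, 25/2)

B = (20, 13)
N = (11, 25/2)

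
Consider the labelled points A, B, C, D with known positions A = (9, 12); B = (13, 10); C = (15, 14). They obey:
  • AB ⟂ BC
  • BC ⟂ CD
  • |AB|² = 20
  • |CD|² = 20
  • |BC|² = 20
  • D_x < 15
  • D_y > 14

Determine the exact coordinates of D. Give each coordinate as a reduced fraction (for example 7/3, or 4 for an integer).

1. D_x = 11  [[BC ⟂ CD ⇒ 2x+4y-86=0] ∩ [|D−(15, 14)|²=20]]
2. D_y = 16  [[BC ⟂ CD ⇒ 2x+4y-86=0] ∩ [|D−(15, 14)|²=20]]
   so D = (11, 16)

D = (11, 16)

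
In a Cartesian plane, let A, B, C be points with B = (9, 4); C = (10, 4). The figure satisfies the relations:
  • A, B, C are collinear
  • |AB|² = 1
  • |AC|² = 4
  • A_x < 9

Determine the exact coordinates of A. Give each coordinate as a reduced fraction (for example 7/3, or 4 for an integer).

A = (8, 4)

1. A_x = 8  [[A, B, C are collinear ⇒ 1y-4=0] ∩ [|A−(9, 4)|²=1]]
2. A_y = 4  [[A, B, C are collinear ⇒ 1y-4=0] ∩ [|A−(9, 4)|²=1]]
   so A = (8, 4)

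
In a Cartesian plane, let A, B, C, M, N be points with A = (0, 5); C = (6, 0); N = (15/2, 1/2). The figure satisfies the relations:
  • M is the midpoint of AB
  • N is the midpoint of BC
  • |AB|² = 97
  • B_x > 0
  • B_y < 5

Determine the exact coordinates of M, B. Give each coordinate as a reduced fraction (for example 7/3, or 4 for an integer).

M = (9/2, 3)
B = (9, 1)

1. B_x = 9  [B = 2·N−C = 2·(15/2, 1/2)−(6, 0)]
2. B_y = 1  [B = 2·N−C = 2·(15/2, 1/2)−(6, 0)]
   so B = (9, 1)
3. M_x = 9/2  [2·M = A+B = (0, 5)+(9, 1)]
4. M_y = 3  [2·M = A+B = (0, 5)+(9, 1)]
   so M = (9/2, 3)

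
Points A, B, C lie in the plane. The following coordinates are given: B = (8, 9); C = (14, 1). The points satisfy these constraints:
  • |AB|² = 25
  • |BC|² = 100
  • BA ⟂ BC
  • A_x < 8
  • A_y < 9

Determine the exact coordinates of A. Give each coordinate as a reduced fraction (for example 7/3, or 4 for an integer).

1. A_x = 4  [[BA ⟂ BC ⇒ 6x-8y+24=0] ∩ [|A−(8, 9)|²=25]]
2. A_y = 6  [[BA ⟂ BC ⇒ 6x-8y+24=0] ∩ [|A−(8, 9)|²=25]]
   so A = (4, 6)

A = (4, 6)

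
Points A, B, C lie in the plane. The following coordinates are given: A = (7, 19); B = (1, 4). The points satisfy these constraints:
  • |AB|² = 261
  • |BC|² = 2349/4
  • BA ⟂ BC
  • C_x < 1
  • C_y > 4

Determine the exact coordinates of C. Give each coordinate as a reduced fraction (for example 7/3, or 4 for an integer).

C = (-43/2, 13)

1. C_x = -43/2  [[BA ⟂ BC ⇒ 6x+15y-66=0] ∩ [|C−(1, 4)|²=2349/4]]
2. C_y = 13  [[BA ⟂ BC ⇒ 6x+15y-66=0] ∩ [|C−(1, 4)|²=2349/4]]
   so C = (-43/2, 13)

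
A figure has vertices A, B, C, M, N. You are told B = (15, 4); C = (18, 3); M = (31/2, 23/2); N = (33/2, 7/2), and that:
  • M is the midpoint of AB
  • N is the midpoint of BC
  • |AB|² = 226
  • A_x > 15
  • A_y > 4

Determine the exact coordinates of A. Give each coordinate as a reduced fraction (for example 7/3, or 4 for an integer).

A = (16, 19)

1. A_x = 16  [A = 2·M−B = 2·(31/2, 23/2)−(15, 4)]
2. A_y = 19  [A = 2·M−B = 2·(31/2, 23/2)−(15, 4)]
   so A = (16, 19)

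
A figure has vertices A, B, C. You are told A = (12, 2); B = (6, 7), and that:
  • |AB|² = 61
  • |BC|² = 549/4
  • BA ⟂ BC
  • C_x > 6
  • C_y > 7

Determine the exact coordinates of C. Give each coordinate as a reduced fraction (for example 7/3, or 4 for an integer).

C = (27/2, 16)

1. C_x = 27/2  [[BA ⟂ BC ⇒ 6x-5y-1=0] ∩ [|C−(6, 7)|²=549/4]]
2. C_y = 16  [[BA ⟂ BC ⇒ 6x-5y-1=0] ∩ [|C−(6, 7)|²=549/4]]
   so C = (27/2, 16)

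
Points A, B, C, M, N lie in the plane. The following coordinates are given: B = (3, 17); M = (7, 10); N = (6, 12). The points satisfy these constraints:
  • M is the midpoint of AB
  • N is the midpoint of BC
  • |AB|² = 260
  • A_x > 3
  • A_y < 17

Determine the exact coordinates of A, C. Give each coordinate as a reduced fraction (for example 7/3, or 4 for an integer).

A = (11, 3)
C = (9, 7)

1. A_x = 11  [A = 2·M−B = 2·(7, 10)−(3, 17)]
2. A_y = 3  [A = 2·M−B = 2·(7, 10)−(3, 17)]
   so A = (11, 3)
3. C_x = 9  [C = 2·N−B = 2·(6, 12)−(3, 17)]
4. C_y = 7  [C = 2·N−B = 2·(6, 12)−(3, 17)]
   so C = (9, 7)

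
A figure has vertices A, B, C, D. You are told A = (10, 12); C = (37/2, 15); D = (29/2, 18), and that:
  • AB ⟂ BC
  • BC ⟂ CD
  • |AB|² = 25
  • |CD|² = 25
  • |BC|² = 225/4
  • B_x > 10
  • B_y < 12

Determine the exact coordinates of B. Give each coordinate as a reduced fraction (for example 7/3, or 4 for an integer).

1. B_x = 14  [[BC ⟂ CD ⇒ 4x-3y-29=0] ∩ [|B−(10, 12)|²=25]]
2. B_y = 9  [[BC ⟂ CD ⇒ 4x-3y-29=0] ∩ [|B−(10, 12)|²=25]]
   so B = (14, 9)

B = (14, 9)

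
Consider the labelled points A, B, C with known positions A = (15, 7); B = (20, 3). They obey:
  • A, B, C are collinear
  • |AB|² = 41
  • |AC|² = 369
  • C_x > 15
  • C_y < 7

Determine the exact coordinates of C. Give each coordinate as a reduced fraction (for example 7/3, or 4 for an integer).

1. C_x = 30  [[A, B, C are collinear ⇒ 4x+5y-95=0] ∩ [|C−(15, 7)|²=369]]
2. C_y = -5  [[A, B, C are collinear ⇒ 4x+5y-95=0] ∩ [|C−(15, 7)|²=369]]
   so C = (30, -5)

C = (30, -5)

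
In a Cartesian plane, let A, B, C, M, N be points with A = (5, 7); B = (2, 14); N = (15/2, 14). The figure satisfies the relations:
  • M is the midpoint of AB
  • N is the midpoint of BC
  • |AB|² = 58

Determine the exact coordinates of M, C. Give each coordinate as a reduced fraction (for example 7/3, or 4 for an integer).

M = (7/2, 21/2)
C = (13, 14)

1. M_x = 7/2  [2·M = A+B = (5, 7)+(2, 14)]
2. M_y = 21/2  [2·M = A+B = (5, 7)+(2, 14)]
   so M = (7/2, 21/2)
3. C_x = 13  [C = 2·N−B = 2·(15/2, 14)−(2, 14)]
4. C_y = 14  [C = 2·N−B = 2·(15/2, 14)−(2, 14)]
   so C = (13, 14)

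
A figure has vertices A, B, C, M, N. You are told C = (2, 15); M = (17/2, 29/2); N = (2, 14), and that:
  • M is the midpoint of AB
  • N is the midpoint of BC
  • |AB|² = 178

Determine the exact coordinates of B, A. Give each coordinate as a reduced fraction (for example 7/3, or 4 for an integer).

1. B_x = 2  [B = 2·N−C = 2·(2, 14)−(2, 15)]
2. B_y = 13  [B = 2·N−C = 2·(2, 14)−(2, 15)]
   so B = (2, 13)
3. A_x = 15  [A = 2·M−B = 2·(17/2, 29/2)−(2, 13)]
4. A_y = 16  [A = 2·M−B = 2·(17/2, 29/2)−(2, 13)]
   so A = (15, 16)

B = (2, 13)
A = (15, 16)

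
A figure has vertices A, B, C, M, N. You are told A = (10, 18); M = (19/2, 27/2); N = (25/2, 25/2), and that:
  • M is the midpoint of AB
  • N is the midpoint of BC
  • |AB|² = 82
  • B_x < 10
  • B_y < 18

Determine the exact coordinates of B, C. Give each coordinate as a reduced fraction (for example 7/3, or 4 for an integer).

B = (9, 9)
C = (16, 16)

1. B_x = 9  [B = 2·M−A = 2·(19/2, 27/2)−(10, 18)]
2. B_y = 9  [B = 2·M−A = 2·(19/2, 27/2)−(10, 18)]
   so B = (9, 9)
3. C_x = 16  [C = 2·N−B = 2·(25/2, 25/2)−(9, 9)]
4. C_y = 16  [C = 2·N−B = 2·(25/2, 25/2)−(9, 9)]
   so C = (16, 16)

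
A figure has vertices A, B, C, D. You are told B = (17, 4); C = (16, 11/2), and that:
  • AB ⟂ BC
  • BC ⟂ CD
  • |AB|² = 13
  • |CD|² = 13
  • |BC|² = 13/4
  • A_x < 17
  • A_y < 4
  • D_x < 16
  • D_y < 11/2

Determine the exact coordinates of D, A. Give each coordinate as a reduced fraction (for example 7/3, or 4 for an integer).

D = (13, 7/2)
A = (14, 2)

1. D_x = 13  [[BC ⟂ CD ⇒ -1x+3/2y+31/4=0] ∩ [|D−(16, 11/2)|²=13]]
2. D_y = 7/2  [[BC ⟂ CD ⇒ -1x+3/2y+31/4=0] ∩ [|D−(16, 11/2)|²=13]]
   so D = (13, 7/2)
3. A_x = 14  [[AB ⟂ BC ⇒ 1x-3/2y-11=0] ∩ [|A−(17, 4)|²=13]]
4. A_y = 2  [[AB ⟂ BC ⇒ 1x-3/2y-11=0] ∩ [|A−(17, 4)|²=13]]
   so A = (14, 2)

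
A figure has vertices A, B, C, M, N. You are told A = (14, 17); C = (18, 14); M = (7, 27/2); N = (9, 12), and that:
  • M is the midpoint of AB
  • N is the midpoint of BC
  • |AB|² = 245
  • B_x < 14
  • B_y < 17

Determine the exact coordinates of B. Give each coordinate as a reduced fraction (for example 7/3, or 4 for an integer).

1. B_x = 0  [B = 2·M−A = 2·(7, 27/2)−(14, 17)]
2. B_y = 10  [B = 2·M−A = 2·(7, 27/2)−(14, 17)]
   so B = (0, 10)

B = (0, 10)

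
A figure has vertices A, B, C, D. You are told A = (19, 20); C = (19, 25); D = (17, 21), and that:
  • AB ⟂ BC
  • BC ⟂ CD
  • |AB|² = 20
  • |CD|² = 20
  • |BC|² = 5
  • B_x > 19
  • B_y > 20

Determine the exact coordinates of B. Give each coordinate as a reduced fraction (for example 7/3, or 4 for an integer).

1. B_x = 21  [[BC ⟂ CD ⇒ 2x+4y-138=0] ∩ [|B−(19, 20)|²=20]]
2. B_y = 24  [[BC ⟂ CD ⇒ 2x+4y-138=0] ∩ [|B−(19, 20)|²=20]]
   so B = (21, 24)

B = (21, 24)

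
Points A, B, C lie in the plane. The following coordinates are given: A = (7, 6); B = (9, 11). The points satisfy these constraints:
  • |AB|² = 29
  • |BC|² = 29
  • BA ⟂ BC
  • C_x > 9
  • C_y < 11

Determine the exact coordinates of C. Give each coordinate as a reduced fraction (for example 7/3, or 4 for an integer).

1. C_x = 14  [[BA ⟂ BC ⇒ -2x-5y+73=0] ∩ [|C−(9, 11)|²=29]]
2. C_y = 9  [[BA ⟂ BC ⇒ -2x-5y+73=0] ∩ [|C−(9, 11)|²=29]]
   so C = (14, 9)

C = (14, 9)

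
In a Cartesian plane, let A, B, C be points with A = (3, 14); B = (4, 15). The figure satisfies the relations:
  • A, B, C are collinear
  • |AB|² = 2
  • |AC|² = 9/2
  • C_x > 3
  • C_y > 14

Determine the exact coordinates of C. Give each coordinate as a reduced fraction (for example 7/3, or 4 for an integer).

1. C_x = 9/2  [[A, B, C are collinear ⇒ -1x+1y-11=0] ∩ [|C−(3, 14)|²=9/2]]
2. C_y = 31/2  [[A, B, C are collinear ⇒ -1x+1y-11=0] ∩ [|C−(3, 14)|²=9/2]]
   so C = (9/2, 31/2)

C = (9/2, 31/2)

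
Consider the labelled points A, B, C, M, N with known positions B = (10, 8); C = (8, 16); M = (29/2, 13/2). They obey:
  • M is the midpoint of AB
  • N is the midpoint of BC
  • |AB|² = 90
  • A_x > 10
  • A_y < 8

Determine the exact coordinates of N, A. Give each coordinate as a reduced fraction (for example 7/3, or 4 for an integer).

1. A_x = 19  [A = 2·M−B = 2·(29/2, 13/2)−(10, 8)]
2. A_y = 5  [A = 2·M−B = 2·(29/2, 13/2)−(10, 8)]
   so A = (19, 5)
3. N_x = 9  [2·N = B+C = (10, 8)+(8, 16)]
4. N_y = 12  [2·N = B+C = (10, 8)+(8, 16)]
   so N = (9, 12)

N = (9, 12)
A = (19, 5)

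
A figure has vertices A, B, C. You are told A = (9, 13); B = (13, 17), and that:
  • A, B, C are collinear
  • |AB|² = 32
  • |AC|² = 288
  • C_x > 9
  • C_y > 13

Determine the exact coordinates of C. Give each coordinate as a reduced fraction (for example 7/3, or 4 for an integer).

C = (21, 25)

1. C_x = 21  [[A, B, C are collinear ⇒ -4x+4y-16=0] ∩ [|C−(9, 13)|²=288]]
2. C_y = 25  [[A, B, C are collinear ⇒ -4x+4y-16=0] ∩ [|C−(9, 13)|²=288]]
   so C = (21, 25)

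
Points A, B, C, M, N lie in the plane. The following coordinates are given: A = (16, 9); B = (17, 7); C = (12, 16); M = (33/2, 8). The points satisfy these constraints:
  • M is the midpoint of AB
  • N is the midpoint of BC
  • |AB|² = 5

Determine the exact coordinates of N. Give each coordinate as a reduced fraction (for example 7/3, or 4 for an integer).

N = (29/2, 23/2)

1. N_x = 29/2  [2·N = B+C = (17, 7)+(12, 16)]
2. N_y = 23/2  [2·N = B+C = (17, 7)+(12, 16)]
   so N = (29/2, 23/2)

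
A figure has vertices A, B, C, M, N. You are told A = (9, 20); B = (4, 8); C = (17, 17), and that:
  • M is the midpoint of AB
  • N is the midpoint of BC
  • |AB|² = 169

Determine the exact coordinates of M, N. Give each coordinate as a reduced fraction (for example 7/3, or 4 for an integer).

1. M_x = 13/2  [2·M = A+B = (9, 20)+(4, 8)]
2. M_y = 14  [2·M = A+B = (9, 20)+(4, 8)]
   so M = (13/2, 14)
3. N_x = 21/2  [2·N = B+C = (4, 8)+(17, 17)]
4. N_y = 25/2  [2·N = B+C = (4, 8)+(17, 17)]
   so N = (21/2, 25/2)

M = (13/2, 14)
N = (21/2, 25/2)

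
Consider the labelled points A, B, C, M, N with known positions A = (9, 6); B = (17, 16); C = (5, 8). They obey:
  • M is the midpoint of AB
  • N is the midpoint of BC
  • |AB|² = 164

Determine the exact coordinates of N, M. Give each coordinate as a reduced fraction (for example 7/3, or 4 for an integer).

1. M_x = 13  [2·M = A+B = (9, 6)+(17, 16)]
2. M_y = 11  [2·M = A+B = (9, 6)+(17, 16)]
   so M = (13, 11)
3. N_x = 11  [2·N = B+C = (17, 16)+(5, 8)]
4. N_y = 12  [2·N = B+C = (17, 16)+(5, 8)]
   so N = (11, 12)

N = (11, 12)
M = (13, 11)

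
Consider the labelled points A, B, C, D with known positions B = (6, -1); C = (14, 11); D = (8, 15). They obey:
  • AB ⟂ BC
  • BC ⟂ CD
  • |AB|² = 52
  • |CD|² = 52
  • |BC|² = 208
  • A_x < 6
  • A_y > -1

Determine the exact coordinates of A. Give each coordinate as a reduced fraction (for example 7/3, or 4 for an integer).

1. A_x = 0  [[AB ⟂ BC ⇒ -8x-12y+36=0] ∩ [|A−(6, -1)|²=52]]
2. A_y = 3  [[AB ⟂ BC ⇒ -8x-12y+36=0] ∩ [|A−(6, -1)|²=52]]
   so A = (0, 3)

A = (0, 3)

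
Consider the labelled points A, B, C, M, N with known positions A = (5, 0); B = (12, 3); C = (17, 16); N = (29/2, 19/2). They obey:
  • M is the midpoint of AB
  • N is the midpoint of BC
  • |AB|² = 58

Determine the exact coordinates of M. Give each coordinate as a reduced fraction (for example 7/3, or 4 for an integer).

1. M_x = 17/2  [2·M = A+B = (5, 0)+(12, 3)]
2. M_y = 3/2  [2·M = A+B = (5, 0)+(12, 3)]
   so M = (17/2, 3/2)

M = (17/2, 3/2)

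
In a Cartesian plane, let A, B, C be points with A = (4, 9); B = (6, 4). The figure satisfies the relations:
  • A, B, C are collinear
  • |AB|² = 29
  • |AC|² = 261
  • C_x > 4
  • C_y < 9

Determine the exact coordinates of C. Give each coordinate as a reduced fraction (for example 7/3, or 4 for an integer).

1. C_x = 10  [[A, B, C are collinear ⇒ 5x+2y-38=0] ∩ [|C−(4, 9)|²=261]]
2. C_y = -6  [[A, B, C are collinear ⇒ 5x+2y-38=0] ∩ [|C−(4, 9)|²=261]]
   so C = (10, -6)

C = (10, -6)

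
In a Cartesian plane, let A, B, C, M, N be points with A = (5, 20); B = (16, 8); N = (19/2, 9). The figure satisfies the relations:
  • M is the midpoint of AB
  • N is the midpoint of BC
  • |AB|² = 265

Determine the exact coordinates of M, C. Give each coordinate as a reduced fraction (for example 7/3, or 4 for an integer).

M = (21/2, 14)
C = (3, 10)

1. M_x = 21/2  [2·M = A+B = (5, 20)+(16, 8)]
2. M_y = 14  [2·M = A+B = (5, 20)+(16, 8)]
   so M = (21/2, 14)
3. C_x = 3  [C = 2·N−B = 2·(19/2, 9)−(16, 8)]
4. C_y = 10  [C = 2·N−B = 2·(19/2, 9)−(16, 8)]
   so C = (3, 10)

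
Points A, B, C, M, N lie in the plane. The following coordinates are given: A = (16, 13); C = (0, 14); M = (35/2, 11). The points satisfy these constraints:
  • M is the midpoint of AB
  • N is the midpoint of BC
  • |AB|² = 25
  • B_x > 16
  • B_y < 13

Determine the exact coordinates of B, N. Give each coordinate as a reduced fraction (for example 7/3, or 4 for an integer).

1. B_x = 19  [B = 2·M−A = 2·(35/2, 11)−(16, 13)]
2. B_y = 9  [B = 2·M−A = 2·(35/2, 11)−(16, 13)]
   so B = (19, 9)
3. N_x = 19/2  [2·N = B+C = (19, 9)+(0, 14)]
4. N_y = 23/2  [2·N = B+C = (19, 9)+(0, 14)]
   so N = (19/2, 23/2)

B = (19, 9)
N = (19/2, 23/2)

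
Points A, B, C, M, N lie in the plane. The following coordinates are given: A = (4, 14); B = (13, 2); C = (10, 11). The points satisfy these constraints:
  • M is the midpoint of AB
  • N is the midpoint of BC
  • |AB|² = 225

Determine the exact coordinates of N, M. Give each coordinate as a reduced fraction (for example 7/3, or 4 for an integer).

N = (23/2, 13/2)
M = (17/2, 8)

1. M_x = 17/2  [2·M = A+B = (4, 14)+(13, 2)]
2. M_y = 8  [2·M = A+B = (4, 14)+(13, 2)]
   so M = (17/2, 8)
3. N_x = 23/2  [2·N = B+C = (13, 2)+(10, 11)]
4. N_y = 13/2  [2·N = B+C = (13, 2)+(10, 11)]
   so N = (23/2, 13/2)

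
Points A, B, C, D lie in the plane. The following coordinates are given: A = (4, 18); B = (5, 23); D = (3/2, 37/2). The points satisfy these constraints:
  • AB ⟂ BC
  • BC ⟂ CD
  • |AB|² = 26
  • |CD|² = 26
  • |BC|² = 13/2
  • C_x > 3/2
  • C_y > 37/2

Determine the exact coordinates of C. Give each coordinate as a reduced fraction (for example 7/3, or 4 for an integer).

1. C_x = 5/2  [[AB ⟂ BC ⇒ 1x+5y-120=0] ∩ [|C−(3/2, 37/2)|²=26]]
2. C_y = 47/2  [[AB ⟂ BC ⇒ 1x+5y-120=0] ∩ [|C−(3/2, 37/2)|²=26]]
   so C = (5/2, 47/2)

C = (5/2, 47/2)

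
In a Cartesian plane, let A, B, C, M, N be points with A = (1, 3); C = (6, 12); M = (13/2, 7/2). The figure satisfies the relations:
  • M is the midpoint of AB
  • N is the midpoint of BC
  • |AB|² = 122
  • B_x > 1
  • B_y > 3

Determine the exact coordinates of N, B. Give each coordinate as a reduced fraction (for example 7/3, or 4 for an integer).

N = (9, 8)
B = (12, 4)

1. B_x = 12  [B = 2·M−A = 2·(13/2, 7/2)−(1, 3)]
2. B_y = 4  [B = 2·M−A = 2·(13/2, 7/2)−(1, 3)]
   so B = (12, 4)
3. N_x = 9  [2·N = B+C = (12, 4)+(6, 12)]
4. N_y = 8  [2·N = B+C = (12, 4)+(6, 12)]
   so N = (9, 8)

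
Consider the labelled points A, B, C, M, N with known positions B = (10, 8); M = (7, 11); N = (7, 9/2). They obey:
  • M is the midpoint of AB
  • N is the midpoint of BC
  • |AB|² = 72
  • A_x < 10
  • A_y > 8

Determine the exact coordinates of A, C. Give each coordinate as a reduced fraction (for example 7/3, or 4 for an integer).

1. A_x = 4  [A = 2·M−B = 2·(7, 11)−(10, 8)]
2. A_y = 14  [A = 2·M−B = 2·(7, 11)−(10, 8)]
   so A = (4, 14)
3. C_x = 4  [C = 2·N−B = 2·(7, 9/2)−(10, 8)]
4. C_y = 1  [C = 2·N−B = 2·(7, 9/2)−(10, 8)]
   so C = (4, 1)

A = (4, 14)
C = (4, 1)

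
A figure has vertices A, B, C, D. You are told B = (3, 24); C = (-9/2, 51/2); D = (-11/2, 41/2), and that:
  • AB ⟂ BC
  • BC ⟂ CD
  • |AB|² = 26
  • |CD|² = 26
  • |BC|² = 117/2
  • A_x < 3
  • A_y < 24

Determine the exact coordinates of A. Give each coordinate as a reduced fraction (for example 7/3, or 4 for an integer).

1. A_x = 2  [[AB ⟂ BC ⇒ 15/2x-3/2y+27/2=0] ∩ [|A−(3, 24)|²=26]]
2. A_y = 19  [[AB ⟂ BC ⇒ 15/2x-3/2y+27/2=0] ∩ [|A−(3, 24)|²=26]]
   so A = (2, 19)

A = (2, 19)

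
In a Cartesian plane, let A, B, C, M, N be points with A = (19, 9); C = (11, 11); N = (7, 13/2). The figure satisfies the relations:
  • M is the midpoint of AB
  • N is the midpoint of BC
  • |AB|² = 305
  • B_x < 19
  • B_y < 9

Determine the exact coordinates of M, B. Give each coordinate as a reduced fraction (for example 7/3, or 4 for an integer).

1. B_x = 3  [B = 2·N−C = 2·(7, 13/2)−(11, 11)]
2. B_y = 2  [B = 2·N−C = 2·(7, 13/2)−(11, 11)]
   so B = (3, 2)
3. M_x = 11  [2·M = A+B = (19, 9)+(3, 2)]
4. M_y = 11/2  [2·M = A+B = (19, 9)+(3, 2)]
   so M = (11, 11/2)

M = (11, 11/2)
B = (3, 2)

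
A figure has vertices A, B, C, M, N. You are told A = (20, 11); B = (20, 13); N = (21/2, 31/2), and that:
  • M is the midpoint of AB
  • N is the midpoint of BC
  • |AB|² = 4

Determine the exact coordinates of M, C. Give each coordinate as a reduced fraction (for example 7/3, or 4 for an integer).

M = (20, 12)
C = (1, 18)

1. M_x = 20  [2·M = A+B = (20, 11)+(20, 13)]
2. M_y = 12  [2·M = A+B = (20, 11)+(20, 13)]
   so M = (20, 12)
3. C_x = 1  [C = 2·N−B = 2·(21/2, 31/2)−(20, 13)]
4. C_y = 18  [C = 2·N−B = 2·(21/2, 31/2)−(20, 13)]
   so C = (1, 18)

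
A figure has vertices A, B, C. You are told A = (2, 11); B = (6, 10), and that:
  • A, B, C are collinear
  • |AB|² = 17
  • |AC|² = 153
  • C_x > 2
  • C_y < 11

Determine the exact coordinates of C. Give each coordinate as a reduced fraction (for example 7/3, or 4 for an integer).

C = (14, 8)

1. C_x = 14  [[A, B, C are collinear ⇒ 1x+4y-46=0] ∩ [|C−(2, 11)|²=153]]
2. C_y = 8  [[A, B, C are collinear ⇒ 1x+4y-46=0] ∩ [|C−(2, 11)|²=153]]
   so C = (14, 8)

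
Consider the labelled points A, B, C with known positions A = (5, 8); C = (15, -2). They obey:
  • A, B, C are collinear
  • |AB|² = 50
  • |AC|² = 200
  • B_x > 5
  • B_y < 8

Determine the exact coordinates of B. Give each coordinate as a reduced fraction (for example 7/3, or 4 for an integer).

1. B_x = 10  [[A, B, C are collinear ⇒ -10x-10y+130=0] ∩ [|B−(5, 8)|²=50]]
2. B_y = 3  [[A, B, C are collinear ⇒ -10x-10y+130=0] ∩ [|B−(5, 8)|²=50]]
   so B = (10, 3)

B = (10, 3)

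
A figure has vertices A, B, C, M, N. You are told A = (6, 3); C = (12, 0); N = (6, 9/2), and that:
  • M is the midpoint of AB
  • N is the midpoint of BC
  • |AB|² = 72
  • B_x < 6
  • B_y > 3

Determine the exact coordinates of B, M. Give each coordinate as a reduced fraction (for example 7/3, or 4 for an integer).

1. B_x = 0  [B = 2·N−C = 2·(6, 9/2)−(12, 0)]
2. B_y = 9  [B = 2·N−C = 2·(6, 9/2)−(12, 0)]
   so B = (0, 9)
3. M_x = 3  [2·M = A+B = (6, 3)+(0, 9)]
4. M_y = 6  [2·M = A+B = (6, 3)+(0, 9)]
   so M = (3, 6)

B = (0, 9)
M = (3, 6)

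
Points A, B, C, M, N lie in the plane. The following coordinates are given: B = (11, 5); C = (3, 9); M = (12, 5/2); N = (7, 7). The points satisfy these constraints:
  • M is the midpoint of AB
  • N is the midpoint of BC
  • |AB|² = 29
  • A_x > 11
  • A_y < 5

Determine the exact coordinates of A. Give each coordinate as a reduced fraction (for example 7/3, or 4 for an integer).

A = (13, 0)

1. A_x = 13  [A = 2·M−B = 2·(12, 5/2)−(11, 5)]
2. A_y = 0  [A = 2·M−B = 2·(12, 5/2)−(11, 5)]
   so A = (13, 0)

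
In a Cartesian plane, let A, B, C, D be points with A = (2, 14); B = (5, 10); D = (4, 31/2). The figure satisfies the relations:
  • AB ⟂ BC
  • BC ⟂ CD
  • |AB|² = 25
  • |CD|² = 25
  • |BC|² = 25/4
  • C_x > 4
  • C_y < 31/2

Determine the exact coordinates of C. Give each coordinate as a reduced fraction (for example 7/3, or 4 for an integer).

C = (7, 23/2)

1. C_x = 7  [[AB ⟂ BC ⇒ 3x-4y+25=0] ∩ [|C−(4, 31/2)|²=25]]
2. C_y = 23/2  [[AB ⟂ BC ⇒ 3x-4y+25=0] ∩ [|C−(4, 31/2)|²=25]]
   so C = (7, 23/2)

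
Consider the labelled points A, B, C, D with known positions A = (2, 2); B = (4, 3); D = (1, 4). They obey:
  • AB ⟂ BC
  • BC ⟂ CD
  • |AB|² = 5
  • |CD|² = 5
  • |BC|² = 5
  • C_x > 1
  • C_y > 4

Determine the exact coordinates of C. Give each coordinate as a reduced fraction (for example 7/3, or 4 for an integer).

1. C_x = 3  [[AB ⟂ BC ⇒ 2x+1y-11=0] ∩ [|C−(1, 4)|²=5]]
2. C_y = 5  [[AB ⟂ BC ⇒ 2x+1y-11=0] ∩ [|C−(1, 4)|²=5]]
   so C = (3, 5)

C = (3, 5)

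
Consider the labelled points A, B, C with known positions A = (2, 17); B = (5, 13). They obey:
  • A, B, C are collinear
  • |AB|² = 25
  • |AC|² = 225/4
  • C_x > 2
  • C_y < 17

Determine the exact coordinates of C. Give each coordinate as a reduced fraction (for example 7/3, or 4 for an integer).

C = (13/2, 11)

1. C_x = 13/2  [[A, B, C are collinear ⇒ 4x+3y-59=0] ∩ [|C−(2, 17)|²=225/4]]
2. C_y = 11  [[A, B, C are collinear ⇒ 4x+3y-59=0] ∩ [|C−(2, 17)|²=225/4]]
   so C = (13/2, 11)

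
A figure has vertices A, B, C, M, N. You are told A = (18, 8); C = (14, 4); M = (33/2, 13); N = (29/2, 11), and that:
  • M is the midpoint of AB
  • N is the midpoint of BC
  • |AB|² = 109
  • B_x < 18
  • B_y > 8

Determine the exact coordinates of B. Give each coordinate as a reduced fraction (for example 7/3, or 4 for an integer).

B = (15, 18)

1. B_x = 15  [B = 2·M−A = 2·(33/2, 13)−(18, 8)]
2. B_y = 18  [B = 2·M−A = 2·(33/2, 13)−(18, 8)]
   so B = (15, 18)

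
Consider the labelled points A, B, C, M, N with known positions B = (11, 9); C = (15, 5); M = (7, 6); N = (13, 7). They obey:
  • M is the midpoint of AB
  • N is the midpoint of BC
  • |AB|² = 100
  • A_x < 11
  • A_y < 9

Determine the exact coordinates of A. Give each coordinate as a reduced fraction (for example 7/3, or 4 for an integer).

A = (3, 3)

1. A_x = 3  [A = 2·M−B = 2·(7, 6)−(11, 9)]
2. A_y = 3  [A = 2·M−B = 2·(7, 6)−(11, 9)]
   so A = (3, 3)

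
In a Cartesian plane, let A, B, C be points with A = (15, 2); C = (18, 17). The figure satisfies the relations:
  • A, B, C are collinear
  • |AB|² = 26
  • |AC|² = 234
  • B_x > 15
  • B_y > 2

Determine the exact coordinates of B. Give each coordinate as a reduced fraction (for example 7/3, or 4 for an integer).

B = (16, 7)

1. B_x = 16  [[A, B, C are collinear ⇒ 15x-3y-219=0] ∩ [|B−(15, 2)|²=26]]
2. B_y = 7  [[A, B, C are collinear ⇒ 15x-3y-219=0] ∩ [|B−(15, 2)|²=26]]
   so B = (16, 7)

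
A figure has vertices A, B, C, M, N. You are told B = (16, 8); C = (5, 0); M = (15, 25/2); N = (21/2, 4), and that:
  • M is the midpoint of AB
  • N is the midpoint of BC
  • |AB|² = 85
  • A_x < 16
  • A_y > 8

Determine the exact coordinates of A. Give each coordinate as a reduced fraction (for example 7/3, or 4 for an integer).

A = (14, 17)

1. A_x = 14  [A = 2·M−B = 2·(15, 25/2)−(16, 8)]
2. A_y = 17  [A = 2·M−B = 2·(15, 25/2)−(16, 8)]
   so A = (14, 17)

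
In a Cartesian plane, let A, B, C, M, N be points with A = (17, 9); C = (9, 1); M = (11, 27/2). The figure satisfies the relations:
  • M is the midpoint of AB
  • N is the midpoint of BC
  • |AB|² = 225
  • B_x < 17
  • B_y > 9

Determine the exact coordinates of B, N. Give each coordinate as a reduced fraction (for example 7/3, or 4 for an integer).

1. B_x = 5  [B = 2·M−A = 2·(11, 27/2)−(17, 9)]
2. B_y = 18  [B = 2·M−A = 2·(11, 27/2)−(17, 9)]
   so B = (5, 18)
3. N_x = 7  [2·N = B+C = (5, 18)+(9, 1)]
4. N_y = 19/2  [2·N = B+C = (5, 18)+(9, 1)]
   so N = (7, 19/2)

B = (5, 18)
N = (7, 19/2)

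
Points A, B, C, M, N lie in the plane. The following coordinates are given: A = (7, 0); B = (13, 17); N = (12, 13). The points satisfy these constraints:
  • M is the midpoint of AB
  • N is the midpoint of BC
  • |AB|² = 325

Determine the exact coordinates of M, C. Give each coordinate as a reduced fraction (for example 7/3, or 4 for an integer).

M = (10, 17/2)
C = (11, 9)

1. M_x = 10  [2·M = A+B = (7, 0)+(13, 17)]
2. M_y = 17/2  [2·M = A+B = (7, 0)+(13, 17)]
   so M = (10, 17/2)
3. C_x = 11  [C = 2·N−B = 2·(12, 13)−(13, 17)]
4. C_y = 9  [C = 2·N−B = 2·(12, 13)−(13, 17)]
   so C = (11, 9)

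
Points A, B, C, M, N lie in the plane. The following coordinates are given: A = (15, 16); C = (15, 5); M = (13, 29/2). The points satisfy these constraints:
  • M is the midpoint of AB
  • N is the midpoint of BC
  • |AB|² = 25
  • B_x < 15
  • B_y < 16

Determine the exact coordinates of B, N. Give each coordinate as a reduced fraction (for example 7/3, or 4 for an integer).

1. B_x = 11  [B = 2·M−A = 2·(13, 29/2)−(15, 16)]
2. B_y = 13  [B = 2·M−A = 2·(13, 29/2)−(15, 16)]
   so B = (11, 13)
3. N_x = 13  [2·N = B+C = (11, 13)+(15, 5)]
4. N_y = 9  [2·N = B+C = (11, 13)+(15, 5)]
   so N = (13, 9)

B = (11, 13)
N = (13, 9)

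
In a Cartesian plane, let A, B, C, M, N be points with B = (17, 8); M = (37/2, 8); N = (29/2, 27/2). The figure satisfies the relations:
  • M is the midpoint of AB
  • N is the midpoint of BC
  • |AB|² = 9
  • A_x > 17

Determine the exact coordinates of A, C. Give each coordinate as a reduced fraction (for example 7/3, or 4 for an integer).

A = (20, 8)
C = (12, 19)

1. A_x = 20  [A = 2·M−B = 2·(37/2, 8)−(17, 8)]
2. A_y = 8  [A = 2·M−B = 2·(37/2, 8)−(17, 8)]
   so A = (20, 8)
3. C_x = 12  [C = 2·N−B = 2·(29/2, 27/2)−(17, 8)]
4. C_y = 19  [C = 2·N−B = 2·(29/2, 27/2)−(17, 8)]
   so C = (12, 19)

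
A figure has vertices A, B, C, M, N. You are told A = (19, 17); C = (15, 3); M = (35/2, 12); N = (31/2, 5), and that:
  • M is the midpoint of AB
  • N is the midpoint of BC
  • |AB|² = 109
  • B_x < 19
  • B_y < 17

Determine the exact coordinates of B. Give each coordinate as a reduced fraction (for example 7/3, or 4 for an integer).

B = (16, 7)

1. B_x = 16  [B = 2·M−A = 2·(35/2, 12)−(19, 17)]
2. B_y = 7  [B = 2·M−A = 2·(35/2, 12)−(19, 17)]
   so B = (16, 7)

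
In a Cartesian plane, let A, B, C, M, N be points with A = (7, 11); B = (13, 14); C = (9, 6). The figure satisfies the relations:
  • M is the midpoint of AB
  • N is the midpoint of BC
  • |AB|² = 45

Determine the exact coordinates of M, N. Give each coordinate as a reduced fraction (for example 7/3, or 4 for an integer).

M = (10, 25/2)
N = (11, 10)

1. M_x = 10  [2·M = A+B = (7, 11)+(13, 14)]
2. M_y = 25/2  [2·M = A+B = (7, 11)+(13, 14)]
   so M = (10, 25/2)
3. N_x = 11  [2·N = B+C = (13, 14)+(9, 6)]
4. N_y = 10  [2·N = B+C = (13, 14)+(9, 6)]
   so N = (11, 10)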